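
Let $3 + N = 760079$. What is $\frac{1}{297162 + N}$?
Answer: $\frac{1}{1057238} \approx 9.4586 \cdot 10^{-7}$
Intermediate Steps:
$N = 760076$ ($N = -3 + 760079 = 760076$)
$\frac{1}{297162 + N} = \frac{1}{297162 + 760076} = \frac{1}{1057238}$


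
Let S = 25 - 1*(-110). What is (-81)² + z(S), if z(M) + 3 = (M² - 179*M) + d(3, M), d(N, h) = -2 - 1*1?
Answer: 615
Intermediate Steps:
d(N, h) = -3 (d(N, h) = -2 - 1 = -3)
S = 135 (S = 25 + 110 = 135)
z(M) = -6 + M² - 179*M (z(M) = -3 + ((M² - 179*M) - 3) = -3 + (-3 + M² - 179*M) = -6 + M² - 179*M)
(-81)² + z(S) = (-81)² + (-6 + 135² - 179*135) = 6561 + (-6 + 18225 - 24165) = 6561 - 5946 = 615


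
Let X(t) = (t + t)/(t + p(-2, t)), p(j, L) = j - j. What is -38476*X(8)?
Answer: -76952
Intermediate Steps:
p(j, L) = 0
X(t) = 2 (X(t) = (t + t)/(t + 0) = (2*t)/t = 2)
-38476*X(8) = -38476*2 = -76952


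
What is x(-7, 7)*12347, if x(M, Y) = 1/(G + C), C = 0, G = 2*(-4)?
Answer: -12347/8 ≈ -1543.4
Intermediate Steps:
G = -8
x(M, Y) = -⅛ (x(M, Y) = 1/(-8 + 0) = 1/(-8) = -⅛)
x(-7, 7)*12347 = -⅛*12347 = -12347/8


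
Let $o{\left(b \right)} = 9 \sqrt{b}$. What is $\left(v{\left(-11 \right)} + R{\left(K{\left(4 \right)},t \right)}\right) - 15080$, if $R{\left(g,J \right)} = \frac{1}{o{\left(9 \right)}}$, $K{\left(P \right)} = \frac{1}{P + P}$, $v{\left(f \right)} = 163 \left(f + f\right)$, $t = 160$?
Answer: $- \frac{503981}{27} \approx -18666.0$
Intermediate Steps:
$v{\left(f \right)} = 326 f$ ($v{\left(f \right)} = 163 \cdot 2 f = 326 f$)
$K{\left(P \right)} = \frac{1}{2 P}$
$R{\left(g,J \right)} = \frac{1}{27}$ ($R{\left(g,J \right)} = \frac{1}{9 \sqrt{9}} = \frac{1}{9 \cdot 3} = \frac{1}{27}$)
$\left(v{\left(-11 \right)} + R{\left(K{\left(4 \right)},t \right)}\right) - 15080 = \left(326 \left(-11\right) + \frac{1}{27}\right) - 15080 = \left(-3586 + \frac{1}{27}\right) - 15080 = - \frac{96821}{27} - 15080 = - \frac{503981}{27}$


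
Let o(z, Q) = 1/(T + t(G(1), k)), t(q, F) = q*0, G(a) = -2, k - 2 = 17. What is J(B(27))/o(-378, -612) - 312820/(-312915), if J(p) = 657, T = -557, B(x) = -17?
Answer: -22902123703/62583 ≈ -3.6595e+5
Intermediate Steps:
k = 19 (k = 2 + 17 = 19)
t(q, F) = 0
o(z, Q) = -1/557 (o(z, Q) = 1/(-557 + 0) = 1/(-557) = -1/557)
J(B(27))/o(-378, -612) - 312820/(-312915) = 657/(-1/557) - 312820/(-312915) = 657*(-557) - 312820*(-1/312915) = -365949 + 62564/62583 = -22902123703/62583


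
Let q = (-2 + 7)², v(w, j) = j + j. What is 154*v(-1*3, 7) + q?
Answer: 2181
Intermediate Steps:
v(w, j) = 2*j
q = 25 (q = 5² = 25)
154*v(-1*3, 7) + q = 154*(2*7) + 25 = 154*14 + 25 = 2156 + 25 = 2181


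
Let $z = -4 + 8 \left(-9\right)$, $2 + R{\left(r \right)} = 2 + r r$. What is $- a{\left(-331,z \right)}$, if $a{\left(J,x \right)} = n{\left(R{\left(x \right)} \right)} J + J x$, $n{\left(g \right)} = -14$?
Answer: $-29790$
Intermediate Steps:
$R{\left(r \right)} = r^{2}$ ($R{\left(r \right)} = -2 + \left(2 + r r\right) = -2 + \left(2 + r^{2}\right) = r^{2}$)
$z = -76$ ($z = -4 - 72 = -76$)
$a{\left(J,x \right)} = - 14 J + J x$
$- a{\left(-331,z \right)} = - \left(-331\right) \left(-14 - 76\right) = - \left(-331\right) \left(-90\right) = \left(-1\right) 29790 = -29790$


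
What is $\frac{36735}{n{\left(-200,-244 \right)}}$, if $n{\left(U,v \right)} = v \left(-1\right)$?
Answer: $\frac{36735}{244} \approx 150.55$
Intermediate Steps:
$n{\left(U,v \right)} = - v$
$\frac{36735}{n{\left(-200,-244 \right)}} = \frac{36735}{\left(-1\right) \left(-244\right)} = \frac{36735}{244}$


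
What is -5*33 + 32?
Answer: -133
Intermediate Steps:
-5*33 + 32 = -165 + 32 = -133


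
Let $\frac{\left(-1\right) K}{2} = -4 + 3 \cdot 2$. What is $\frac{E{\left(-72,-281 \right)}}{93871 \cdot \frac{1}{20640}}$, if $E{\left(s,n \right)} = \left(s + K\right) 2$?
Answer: $- \frac{3137280}{93871} \approx -33.421$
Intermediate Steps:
$K = -4$ ($K = - 2 \left(-4 + 3 \cdot 2\right) = - 2 \left(-4 + 6\right) = \left(-2\right) 2 = -4$)
$E{\left(s,n \right)} = -8 + 2 s$ ($E{\left(s,n \right)} = \left(s - 4\right) 2 = \left(-4 + s\right) 2 = -8 + 2 s$)
$\frac{E{\left(-72,-281 \right)}}{93871 \cdot \frac{1}{20640}} = \frac{-8 + 2 \left(-72\right)}{93871 \cdot \frac{1}{20640}} = \frac{-8 - 144}{93871 \cdot \frac{1}{20640}} = - \frac{152}{\frac{93871}{20640}} = \left(-152\right) \frac{20640}{93871} = - \frac{3137280}{93871}$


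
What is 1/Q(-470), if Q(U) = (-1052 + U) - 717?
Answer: -1/2239 ≈ -0.00044663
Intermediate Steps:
Q(U) = -1769 + U
1/Q(-470) = 1/(-1769 - 470) = 1/(-2239) = -1/2239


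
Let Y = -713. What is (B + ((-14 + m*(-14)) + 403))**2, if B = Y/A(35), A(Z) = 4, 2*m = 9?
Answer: 349281/16 ≈ 21830.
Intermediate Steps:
m = 9/2 (m = (1/2)*9 = 9/2 ≈ 4.5000)
B = -713/4 ≈ -178.25
(B + ((-14 + m*(-14)) + 403))**2 = (-713/4 + ((-14 + (9/2)*(-14)) + 403))**2 = (-713/4 + ((-14 - 63) + 403))**2 = (-713/4 + (-77 + 403))**2 = (-713/4 + 326)**2 = (591/4)**2 = 349281/16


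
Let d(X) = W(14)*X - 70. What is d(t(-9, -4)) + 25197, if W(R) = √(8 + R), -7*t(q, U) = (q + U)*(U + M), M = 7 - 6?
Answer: 25127 - 39*√22/7 ≈ 25101.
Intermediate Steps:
M = 1
t(q, U) = -(1 + U)*(U + q)/7 (t(q, U) = -(q + U)*(U + 1)/7 = -(U + q)*(1 + U)/7 = -(1 + U)*(U + q)/7)
d(X) = -70 + X*√22 (d(X) = √(8 + 14)*X - 70 = √22*X - 70 = X*√22 - 70 = -70 + X*√22)
d(t(-9, -4)) + 25197 = (-70 + (-⅐*(-4) - ⅐*(-9) - ⅐*(-4)² - ⅐*(-4)*(-9))*√22) + 25197 = (-70 + (4/7 + 9/7 - ⅐*16 - 36/7)*√22) + 25197 = (-70 + (4/7 + 9/7 - 16/7 - 36/7)*√22) + 25197 = (-70 - 39*√22/7) + 25197 = 25127 - 39*√22/7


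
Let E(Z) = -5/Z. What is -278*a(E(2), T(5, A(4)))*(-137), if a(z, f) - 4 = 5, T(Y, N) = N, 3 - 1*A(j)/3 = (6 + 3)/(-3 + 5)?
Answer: 342774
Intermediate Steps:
A(j) = -9/2 (A(j) = 9 - 3*(6 + 3)/(-3 + 5) = 9 - 27/2 = -9/2)
a(z, f) = 9 (a(z, f) = 4 + 5 = 9)
-278*a(E(2), T(5, A(4)))*(-137) = -2502*(-137) = -278*(-1233) = 342774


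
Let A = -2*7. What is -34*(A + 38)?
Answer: -816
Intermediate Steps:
A = -14
-34*(A + 38) = -34*(-14 + 38) = -34*24 = -816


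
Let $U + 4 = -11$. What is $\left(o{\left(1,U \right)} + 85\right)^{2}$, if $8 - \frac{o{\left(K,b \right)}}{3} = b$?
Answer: $23716$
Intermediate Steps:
$U = -15$ ($U = -4 - 11 = -15$)
$o{\left(K,b \right)} = 24 - 3 b$
$\left(o{\left(1,U \right)} + 85\right)^{2} = \left(\left(24 - -45\right) + 85\right)^{2} = \left(\left(24 + 45\right) + 85\right)^{2} = \left(69 + 85\right)^{2} = 154^{2} = 23716$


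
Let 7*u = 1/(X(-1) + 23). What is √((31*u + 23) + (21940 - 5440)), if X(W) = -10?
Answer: 2*√34207446/91 ≈ 128.54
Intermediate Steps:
u = 1/91 (u = 1/(7*(-10 + 23)) = (⅐)/13 = (⅐)*(1/13) = 1/91 ≈ 0.010989)
√((31*u + 23) + (21940 - 5440)) = √((31*(1/91) + 23) + (21940 - 5440)) = √((31/91 + 23) + 16500) = √(2124/91 + 16500) = √(1503624/91) = 2*√34207446/91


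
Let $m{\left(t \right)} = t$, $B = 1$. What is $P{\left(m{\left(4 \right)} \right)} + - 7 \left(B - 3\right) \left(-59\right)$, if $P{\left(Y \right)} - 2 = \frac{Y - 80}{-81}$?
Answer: $- \frac{66668}{81} \approx -823.06$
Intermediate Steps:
$P{\left(Y \right)} = \frac{242}{81} - \frac{Y}{81}$ ($P{\left(Y \right)} = 2 + \frac{Y - 80}{-81} = 2 + \left(-80 + Y\right) \left(- \frac{1}{81}\right) = 2 - \left(- \frac{80}{81} + \frac{Y}{81}\right) = \frac{242}{81} - \frac{Y}{81}$)
$P{\left(m{\left(4 \right)} \right)} + - 7 \left(B - 3\right) \left(-59\right) = \left(\frac{242}{81} - \frac{4}{81}\right) + - 7 \left(1 - 3\right) \left(-59\right) = \left(\frac{242}{81} - \frac{4}{81}\right) + \left(-7\right) \left(-2\right) \left(-59\right) = \frac{238}{81} + 14 \left(-59\right) = \frac{238}{81} - 826 = - \frac{66668}{81}$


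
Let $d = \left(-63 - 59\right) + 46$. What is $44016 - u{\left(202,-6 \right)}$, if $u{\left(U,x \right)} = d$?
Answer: $44092$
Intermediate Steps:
$d = -76$ ($d = -122 + 46 = -76$)
$u{\left(U,x \right)} = -76$
$44016 - u{\left(202,-6 \right)} = 44016 - -76 = 44016 + 76 = 44092$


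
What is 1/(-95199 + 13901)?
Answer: -1/81298 ≈ -1.2300e-5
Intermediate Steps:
1/(-95199 + 13901) = 1/(-81298) = -1/81298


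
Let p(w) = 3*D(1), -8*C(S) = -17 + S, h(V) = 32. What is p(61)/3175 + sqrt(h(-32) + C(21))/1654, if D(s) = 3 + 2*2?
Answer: 21/3175 + 3*sqrt(14)/3308 ≈ 0.010007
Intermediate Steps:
D(s) = 7 (D(s) = 3 + 4 = 7)
C(S) = 17/8 - S/8 (C(S) = -(-17 + S)/8 = 17/8 - S/8)
p(w) = 21 (p(w) = 3*7 = 21)
p(61)/3175 + sqrt(h(-32) + C(21))/1654 = 21/3175 + sqrt(32 + (17/8 - 1/8*21))/1654 = 21*(1/3175) + sqrt(32 + (17/8 - 21/8))*(1/1654) = 21/3175 + sqrt(32 - 1/2)*(1/1654) = 21/3175 + sqrt(63/2)*(1/1654) = 21/3175 + (3*sqrt(14)/2)*(1/1654) = 21/3175 + 3*sqrt(14)/3308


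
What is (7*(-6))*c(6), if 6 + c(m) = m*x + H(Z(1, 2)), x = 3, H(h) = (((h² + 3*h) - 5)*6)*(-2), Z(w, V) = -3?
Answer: -3024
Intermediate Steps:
H(h) = 60 - 36*h - 12*h² (H(h) = ((-5 + h² + 3*h)*6)*(-2) = (-30 + 6*h² + 18*h)*(-2) = 60 - 36*h - 12*h²)
c(m) = 54 + 3*m (c(m) = -6 + (m*3 + (60 - 36*(-3) - 12*(-3)²)) = -6 + (3*m + (60 + 108 - 12*9)) = -6 + (3*m + (60 + 108 - 108)) = -6 + (3*m + 60) = -6 + (60 + 3*m) = 54 + 3*m)
(7*(-6))*c(6) = (7*(-6))*(54 + 3*6) = -42*(54 + 18) = -42*72 = -3024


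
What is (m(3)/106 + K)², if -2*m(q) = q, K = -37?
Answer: 61575409/44944 ≈ 1370.0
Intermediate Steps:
m(q) = -q/2
(m(3)/106 + K)² = (-½*3/106 - 37)² = (-3/2*1/106 - 37)² = (-3/212 - 37)² = (-7847/212)² = 61575409/44944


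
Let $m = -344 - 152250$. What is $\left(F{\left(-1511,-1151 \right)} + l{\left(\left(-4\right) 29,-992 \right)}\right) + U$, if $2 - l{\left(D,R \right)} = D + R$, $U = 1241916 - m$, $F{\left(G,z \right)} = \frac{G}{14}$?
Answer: $\frac{19537169}{14} \approx 1.3955 \cdot 10^{6}$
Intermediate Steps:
$m = -152594$ ($m = -344 - 152250 = -152594$)
$F{\left(G,z \right)} = \frac{G}{14}$ ($F{\left(G,z \right)} = G \frac{1}{14} = \frac{G}{14}$)
$U = 1394510$ ($U = 1241916 - -152594 = 1241916 + 152594 = 1394510$)
$l{\left(D,R \right)} = 2 - D - R$ ($l{\left(D,R \right)} = 2 - \left(D + R\right) = 2 - D - R$)
$\left(F{\left(-1511,-1151 \right)} + l{\left(\left(-4\right) 29,-992 \right)}\right) + U = \left(\frac{1}{14} \left(-1511\right) - \left(-994 - 116\right)\right) + 1394510 = \left(- \frac{1511}{14} + \left(2 - -116 + 992\right)\right) + 1394510 = \left(- \frac{1511}{14} + \left(2 + 116 + 992\right)\right) + 1394510 = \left(- \frac{1511}{14} + 1110\right) + 1394510 = \frac{14029}{14} + 1394510 = \frac{19537169}{14}$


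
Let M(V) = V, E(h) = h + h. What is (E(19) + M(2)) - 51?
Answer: -11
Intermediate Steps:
E(h) = 2*h
(E(19) + M(2)) - 51 = (2*19 + 2) - 51 = (38 + 2) - 51 = 40 - 51 = -11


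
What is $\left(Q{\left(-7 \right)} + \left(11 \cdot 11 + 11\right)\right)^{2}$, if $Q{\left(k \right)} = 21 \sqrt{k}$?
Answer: $14337 + 5544 i \sqrt{7} \approx 14337.0 + 14668.0 i$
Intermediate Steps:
$\left(Q{\left(-7 \right)} + \left(11 \cdot 11 + 11\right)\right)^{2} = \left(21 \sqrt{-7} + \left(11 \cdot 11 + 11\right)\right)^{2} = \left(21 i \sqrt{7} + \left(121 + 11\right)\right)^{2} = \left(21 i \sqrt{7} + 132\right)^{2} = \left(132 + 21 i \sqrt{7}\right)^{2}$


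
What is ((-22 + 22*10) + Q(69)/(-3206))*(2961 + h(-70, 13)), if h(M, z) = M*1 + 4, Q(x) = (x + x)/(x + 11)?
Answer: 14701650129/25648 ≈ 5.7321e+5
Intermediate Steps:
Q(x) = 2*x/(11 + x) (Q(x) = (2*x)/(11 + x) = 2*x/(11 + x))
h(M, z) = 4 + M (h(M, z) = M + 4 = 4 + M)
((-22 + 22*10) + Q(69)/(-3206))*(2961 + h(-70, 13)) = ((-22 + 22*10) + (2*69/(11 + 69))/(-3206))*(2961 + (4 - 70)) = ((-22 + 220) + (2*69/80)*(-1/3206))*(2961 - 66) = (198 + (2*69*(1/80))*(-1/3206))*2895 = (198 + (69/40)*(-1/3206))*2895 = (198 - 69/128240)*2895 = (25391451/128240)*2895 = 14701650129/25648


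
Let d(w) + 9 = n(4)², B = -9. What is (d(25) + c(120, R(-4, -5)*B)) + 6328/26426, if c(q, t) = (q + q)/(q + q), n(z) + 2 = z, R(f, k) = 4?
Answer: -49688/13213 ≈ -3.7605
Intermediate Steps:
n(z) = -2 + z
c(q, t) = 1 (c(q, t) = (2*q)/((2*q)) = (2*q)*(1/(2*q)) = 1)
d(w) = -5 (d(w) = -9 + (-2 + 4)² = -9 + 2² = -9 + 4 = -5)
(d(25) + c(120, R(-4, -5)*B)) + 6328/26426 = (-5 + 1) + 6328/26426 = -4 + 6328*(1/26426) = -4 + 3164/13213 = -49688/13213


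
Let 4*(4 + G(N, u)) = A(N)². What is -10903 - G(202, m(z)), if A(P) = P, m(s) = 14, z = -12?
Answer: -21100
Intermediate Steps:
G(N, u) = -4 + N²/4
-10903 - G(202, m(z)) = -10903 - (-4 + (¼)*202²) = -10903 - (-4 + (¼)*40804) = -10903 - (-4 + 10201) = -10903 - 1*10197 = -10903 - 10197 = -21100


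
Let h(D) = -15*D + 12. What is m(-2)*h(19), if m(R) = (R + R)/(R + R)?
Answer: -273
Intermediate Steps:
h(D) = 12 - 15*D
m(R) = 1 (m(R) = (2*R)/((2*R)) = (2*R)*(1/(2*R)) = 1)
m(-2)*h(19) = 1*(12 - 15*19) = 1*(12 - 285) = 1*(-273) = -273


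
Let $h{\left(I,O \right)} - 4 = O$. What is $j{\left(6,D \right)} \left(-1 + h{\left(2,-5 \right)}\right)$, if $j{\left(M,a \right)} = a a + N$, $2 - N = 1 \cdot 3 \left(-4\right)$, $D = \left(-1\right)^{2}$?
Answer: $-30$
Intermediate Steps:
$D = 1$
$N = 14$ ($N = 2 - 1 \cdot 3 \left(-4\right) = 2 - 3 \left(-4\right) = 2 - -12 = 2 + 12 = 14$)
$h{\left(I,O \right)} = 4 + O$
$j{\left(M,a \right)} = 14 + a^{2}$ ($j{\left(M,a \right)} = a a + 14 = a^{2} + 14 = 14 + a^{2}$)
$j{\left(6,D \right)} \left(-1 + h{\left(2,-5 \right)}\right) = \left(14 + 1^{2}\right) \left(-1 + \left(4 - 5\right)\right) = \left(14 + 1\right) \left(-1 - 1\right) = 15 \left(-2\right) = -30$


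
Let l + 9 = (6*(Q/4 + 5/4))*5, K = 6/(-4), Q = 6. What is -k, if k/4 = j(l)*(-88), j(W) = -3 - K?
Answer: -528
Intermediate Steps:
K = -3/2 (K = 6*(-¼) = -3/2 ≈ -1.5000)
l = 147/2 (l = -9 + (6*(6/4 + 5/4))*5 = -9 + (6*(6*(¼) + 5*(¼)))*5 = -9 + (6*(3/2 + 5/4))*5 = -9 + (6*(11/4))*5 = -9 + (33/2)*5 = -9 + 165/2 = 147/2 ≈ 73.500)
j(W) = -3/2 (j(W) = -3 - 1*(-3/2) = -3 + 3/2 = -3/2)
k = 528 (k = 4*(-3/2*(-88)) = 4*132 = 528)
-k = -1*528 = -528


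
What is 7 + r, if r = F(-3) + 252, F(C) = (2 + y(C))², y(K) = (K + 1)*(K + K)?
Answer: 455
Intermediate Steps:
y(K) = 2*K*(1 + K) (y(K) = (1 + K)*(2*K) = 2*K*(1 + K))
F(C) = (2 + 2*C*(1 + C))²
r = 448 (r = 4*(1 - 3*(1 - 3))² + 252 = 4*(1 - 3*(-2))² + 252 = 4*(1 + 6)² + 252 = 4*7² + 252 = 4*49 + 252 = 196 + 252 = 448)
7 + r = 7 + 448 = 455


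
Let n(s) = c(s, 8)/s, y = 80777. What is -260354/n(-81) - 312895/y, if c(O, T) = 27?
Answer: 63091532279/80777 ≈ 7.8106e+5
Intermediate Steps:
n(s) = 27/s
-260354/n(-81) - 312895/y = -260354/(27/(-81)) - 312895/80777 = -260354/(27*(-1/81)) - 312895*1/80777 = -260354/(-1/3) - 312895/80777 = -260354*(-3) - 312895/80777 = 781062 - 312895/80777 = 63091532279/80777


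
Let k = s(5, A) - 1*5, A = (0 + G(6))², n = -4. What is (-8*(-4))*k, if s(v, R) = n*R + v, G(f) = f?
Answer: -4608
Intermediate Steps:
A = 36 (A = (0 + 6)² = 6² = 36)
s(v, R) = v - 4*R (s(v, R) = -4*R + v = v - 4*R)
k = -144 (k = (5 - 4*36) - 1*5 = (5 - 144) - 5 = -139 - 5 = -144)
(-8*(-4))*k = -8*(-4)*(-144) = 32*(-144) = -4608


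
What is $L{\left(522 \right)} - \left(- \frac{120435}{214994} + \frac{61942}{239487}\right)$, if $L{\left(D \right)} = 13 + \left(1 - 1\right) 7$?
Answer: $\frac{684872943511}{51488268078} \approx 13.302$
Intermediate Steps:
$L{\left(D \right)} = 13$ ($L{\left(D \right)} = 13 + 0 \cdot 7 = 13 + 0 = 13$)
$L{\left(522 \right)} - \left(- \frac{120435}{214994} + \frac{61942}{239487}\right) = 13 - \left(- \frac{120435}{214994} + \frac{61942}{239487}\right) = 13 - - \frac{15525458497}{51488268078} = 13 + \left(- \frac{61942}{239487} + \frac{120435}{214994}\right) = 13 + \frac{15525458497}{51488268078} = \frac{684872943511}{51488268078}$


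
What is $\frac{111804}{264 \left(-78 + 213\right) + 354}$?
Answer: $\frac{2662}{857} \approx 3.1062$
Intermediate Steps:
$\frac{111804}{264 \left(-78 + 213\right) + 354} = \frac{111804}{264 \cdot 135 + 354} = \frac{111804}{35640 + 354} = \frac{111804}{35994} = 111804 \cdot \frac{1}{35994} = \frac{2662}{857}$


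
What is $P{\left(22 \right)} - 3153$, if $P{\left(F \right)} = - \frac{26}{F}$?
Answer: $- \frac{34696}{11} \approx -3154.2$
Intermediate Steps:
$P{\left(22 \right)} - 3153 = - \frac{26}{22} - 3153 = \left(-26\right) \frac{1}{22} - 3153 = - \frac{13}{11} - 3153 = - \frac{34696}{11}$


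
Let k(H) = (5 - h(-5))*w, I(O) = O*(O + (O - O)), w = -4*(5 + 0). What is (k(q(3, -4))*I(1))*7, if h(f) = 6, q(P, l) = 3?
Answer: 140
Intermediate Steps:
w = -20 (w = -4*5 = -20)
I(O) = O² (I(O) = O*(O + 0) = O*O = O²)
k(H) = 20 (k(H) = (5 - 1*6)*(-20) = (5 - 6)*(-20) = -1*(-20) = 20)
(k(q(3, -4))*I(1))*7 = (20*1²)*7 = (20*1)*7 = 20*7 = 140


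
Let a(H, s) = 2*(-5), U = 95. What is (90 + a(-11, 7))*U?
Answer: 7600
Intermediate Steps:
a(H, s) = -10
(90 + a(-11, 7))*U = (90 - 10)*95 = 80*95 = 7600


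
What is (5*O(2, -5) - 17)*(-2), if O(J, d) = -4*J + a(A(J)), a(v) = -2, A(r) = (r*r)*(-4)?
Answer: 134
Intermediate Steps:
A(r) = -4*r² (A(r) = r²*(-4) = -4*r²)
O(J, d) = -2 - 4*J (O(J, d) = -4*J - 2 = -2 - 4*J)
(5*O(2, -5) - 17)*(-2) = (5*(-2 - 4*2) - 17)*(-2) = (5*(-2 - 8) - 17)*(-2) = (5*(-10) - 17)*(-2) = (-50 - 17)*(-2) = -67*(-2) = 134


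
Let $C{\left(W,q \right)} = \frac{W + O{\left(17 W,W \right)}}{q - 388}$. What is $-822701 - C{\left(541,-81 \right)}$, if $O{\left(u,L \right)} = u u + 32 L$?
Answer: $- \frac{301244107}{469} \approx -6.4231 \cdot 10^{5}$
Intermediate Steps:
$O{\left(u,L \right)} = u^{2} + 32 L$
$C{\left(W,q \right)} = \frac{33 W + 289 W^{2}}{-388 + q}$ ($C{\left(W,q \right)} = \frac{W + \left(\left(17 W\right)^{2} + 32 W\right)}{q - 388} = \frac{W + \left(289 W^{2} + 32 W\right)}{-388 + q} = \frac{W + \left(32 W + 289 W^{2}\right)}{-388 + q} = \frac{33 W + 289 W^{2}}{-388 + q}$)
$-822701 - C{\left(541,-81 \right)} = -822701 - \frac{541 \left(33 + 289 \cdot 541\right)}{-388 - 81} = -822701 - \frac{541 \left(33 + 156349\right)}{-469} = -822701 - 541 \left(- \frac{1}{469}\right) 156382 = -822701 - - \frac{84602662}{469} = -822701 + \frac{84602662}{469} = - \frac{301244107}{469}$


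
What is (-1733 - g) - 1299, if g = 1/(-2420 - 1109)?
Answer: -10699927/3529 ≈ -3032.0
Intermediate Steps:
g = -1/3529 (g = 1/(-3529) = -1/3529 ≈ -0.00028337)
(-1733 - g) - 1299 = (-1733 - 1*(-1/3529)) - 1299 = (-1733 + 1/3529) - 1299 = -6115756/3529 - 1299 = -10699927/3529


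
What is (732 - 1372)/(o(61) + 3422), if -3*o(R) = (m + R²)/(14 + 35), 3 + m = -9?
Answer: -18816/99865 ≈ -0.18841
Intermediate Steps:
m = -12 (m = -3 - 9 = -12)
o(R) = 4/49 - R²/147 (o(R) = -(-12 + R²)/(3*(14 + 35)) = -(-12 + R²)/(3*49) = -(-12/49 + R²/49)/3 = 4/49 - R²/147)
(732 - 1372)/(o(61) + 3422) = (732 - 1372)/((4/49 - 1/147*61²) + 3422) = -640/((4/49 - 1/147*3721) + 3422) = -640/((4/49 - 3721/147) + 3422) = -640/(-3709/147 + 3422) = -640/499325/147 = -640*147/499325 = -18816/99865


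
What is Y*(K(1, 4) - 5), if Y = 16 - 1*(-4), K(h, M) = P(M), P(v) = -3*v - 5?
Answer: -440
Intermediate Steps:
P(v) = -5 - 3*v
K(h, M) = -5 - 3*M
Y = 20 (Y = 16 + 4 = 20)
Y*(K(1, 4) - 5) = 20*((-5 - 3*4) - 5) = 20*((-5 - 12) - 5) = 20*(-17 - 5) = 20*(-22) = -440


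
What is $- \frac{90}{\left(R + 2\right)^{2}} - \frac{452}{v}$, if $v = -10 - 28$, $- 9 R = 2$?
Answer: $- \frac{40327}{2432} \approx -16.582$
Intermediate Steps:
$R = - \frac{2}{9}$ ($R = \left(- \frac{1}{9}\right) 2 = - \frac{2}{9} \approx -0.22222$)
$v = -38$ ($v = -10 - 28 = -38$)
$- \frac{90}{\left(R + 2\right)^{2}} - \frac{452}{v} = - \frac{90}{\left(- \frac{2}{9} + 2\right)^{2}} - \frac{452}{-38} = - \frac{90}{\left(\frac{16}{9}\right)^{2}} - - \frac{226}{19} = - \frac{90}{\frac{256}{81}} + \frac{226}{19} = \left(-90\right) \frac{81}{256} + \frac{226}{19} = - \frac{3645}{128} + \frac{226}{19} = - \frac{40327}{2432}$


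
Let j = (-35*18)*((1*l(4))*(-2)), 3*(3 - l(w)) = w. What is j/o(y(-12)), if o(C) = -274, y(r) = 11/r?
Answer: -1050/137 ≈ -7.6642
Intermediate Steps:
l(w) = 3 - w/3
j = 2100 (j = (-35*18)*((1*(3 - ⅓*4))*(-2)) = -630*1*(3 - 4/3)*(-2) = -630*1*(5/3)*(-2) = -1050*(-2) = -630*(-10/3) = 2100)
j/o(y(-12)) = 2100/(-274) = 2100*(-1/274) = -1050/137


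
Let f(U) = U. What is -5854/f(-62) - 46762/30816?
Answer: 44374405/477648 ≈ 92.902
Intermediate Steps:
-5854/f(-62) - 46762/30816 = -5854/(-62) - 46762/30816 = -5854*(-1/62) - 46762*1/30816 = 2927/31 - 23381/15408 = 44374405/477648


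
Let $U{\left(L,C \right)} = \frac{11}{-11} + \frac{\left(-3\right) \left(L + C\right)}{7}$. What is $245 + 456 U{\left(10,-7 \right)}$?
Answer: $- \frac{5581}{7} \approx -797.29$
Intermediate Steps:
$U{\left(L,C \right)} = -1 - \frac{3 C}{7} - \frac{3 L}{7}$ ($U{\left(L,C \right)} = 11 \left(- \frac{1}{11}\right) + - 3 \left(C + L\right) \frac{1}{7} = -1 + \left(- 3 C - 3 L\right) \frac{1}{7} = -1 - \left(\frac{3 C}{7} + \frac{3 L}{7}\right) = -1 - \frac{3 C}{7} - \frac{3 L}{7}$)
$245 + 456 U{\left(10,-7 \right)} = 245 + 456 \left(-1 - -3 - \frac{30}{7}\right) = 245 + 456 \left(-1 + 3 - \frac{30}{7}\right) = 245 + 456 \left(- \frac{16}{7}\right) = 245 - \frac{7296}{7} = - \frac{5581}{7}$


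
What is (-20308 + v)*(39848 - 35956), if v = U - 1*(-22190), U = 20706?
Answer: 87912496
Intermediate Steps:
v = 42896 (v = 20706 - 1*(-22190) = 20706 + 22190 = 42896)
(-20308 + v)*(39848 - 35956) = (-20308 + 42896)*(39848 - 35956) = 22588*3892 = 87912496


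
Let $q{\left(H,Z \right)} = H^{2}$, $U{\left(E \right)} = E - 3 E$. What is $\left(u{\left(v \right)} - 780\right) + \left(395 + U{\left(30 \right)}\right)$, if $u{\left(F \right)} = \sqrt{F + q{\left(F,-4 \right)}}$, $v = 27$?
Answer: $-445 + 6 \sqrt{21} \approx -417.5$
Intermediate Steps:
$U{\left(E \right)} = - 2 E$
$u{\left(F \right)} = \sqrt{F + F^{2}}$
$\left(u{\left(v \right)} - 780\right) + \left(395 + U{\left(30 \right)}\right) = \left(\sqrt{27 \left(1 + 27\right)} - 780\right) + \left(395 - 60\right) = \left(\sqrt{27 \cdot 28} - 780\right) + \left(395 - 60\right) = \left(\sqrt{756} - 780\right) + 335 = \left(6 \sqrt{21} - 780\right) + 335 = \left(-780 + 6 \sqrt{21}\right) + 335 = -445 + 6 \sqrt{21}$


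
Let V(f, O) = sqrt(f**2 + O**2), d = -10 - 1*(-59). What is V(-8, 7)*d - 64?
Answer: -64 + 49*sqrt(113) ≈ 456.88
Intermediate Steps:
d = 49 (d = -10 + 59 = 49)
V(f, O) = sqrt(O**2 + f**2)
V(-8, 7)*d - 64 = sqrt(7**2 + (-8)**2)*49 - 64 = sqrt(49 + 64)*49 - 64 = sqrt(113)*49 - 64 = 49*sqrt(113) - 64 = -64 + 49*sqrt(113)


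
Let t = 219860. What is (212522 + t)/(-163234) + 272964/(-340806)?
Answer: -15992948789/4635927217 ≈ -3.4498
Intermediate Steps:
(212522 + t)/(-163234) + 272964/(-340806) = (212522 + 219860)/(-163234) + 272964/(-340806) = 432382*(-1/163234) + 272964*(-1/340806) = -216191/81617 - 45494/56801 = -15992948789/4635927217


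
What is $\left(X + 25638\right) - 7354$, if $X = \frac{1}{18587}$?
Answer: $\frac{339844709}{18587} \approx 18284.0$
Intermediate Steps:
$X = \frac{1}{18587} \approx 5.3801 \cdot 10^{-5}$
$\left(X + 25638\right) - 7354 = \left(\frac{1}{18587} + 25638\right) - 7354 = \frac{476533507}{18587} - 7354 = \frac{339844709}{18587}$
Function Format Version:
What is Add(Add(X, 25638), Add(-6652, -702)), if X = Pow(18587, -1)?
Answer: Rational(339844709, 18587) ≈ 18284.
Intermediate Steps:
X = Rational(1, 18587) ≈ 5.3801e-5
Add(Add(X, 25638), Add(-6652, -702)) = Add(Add(Rational(1, 18587), 25638), Add(-6652, -702)) = Add(Rational(476533507, 18587), -7354) = Rational(339844709, 18587)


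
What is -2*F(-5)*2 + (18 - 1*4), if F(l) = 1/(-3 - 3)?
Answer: 44/3 ≈ 14.667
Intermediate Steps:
F(l) = -⅙ (F(l) = 1/(-6) = -⅙)
-2*F(-5)*2 + (18 - 1*4) = -2*(-⅙)*2 + (18 - 1*4) = (⅓)*2 + (18 - 4) = ⅔ + 14 = 44/3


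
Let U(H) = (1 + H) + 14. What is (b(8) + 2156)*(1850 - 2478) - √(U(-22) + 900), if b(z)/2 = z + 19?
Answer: -1387880 - √893 ≈ -1.3879e+6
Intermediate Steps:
b(z) = 38 + 2*z (b(z) = 2*(z + 19) = 2*(19 + z) = 38 + 2*z)
U(H) = 15 + H
(b(8) + 2156)*(1850 - 2478) - √(U(-22) + 900) = ((38 + 2*8) + 2156)*(1850 - 2478) - √((15 - 22) + 900) = ((38 + 16) + 2156)*(-628) - √(-7 + 900) = (54 + 2156)*(-628) - √893 = 2210*(-628) - √893 = -1387880 - √893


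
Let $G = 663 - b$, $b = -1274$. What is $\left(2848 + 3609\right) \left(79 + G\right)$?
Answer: $13017312$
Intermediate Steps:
$G = 1937$ ($G = 663 - -1274 = 663 + 1274 = 1937$)
$\left(2848 + 3609\right) \left(79 + G\right) = \left(2848 + 3609\right) \left(79 + 1937\right) = 6457 \cdot 2016 = 13017312$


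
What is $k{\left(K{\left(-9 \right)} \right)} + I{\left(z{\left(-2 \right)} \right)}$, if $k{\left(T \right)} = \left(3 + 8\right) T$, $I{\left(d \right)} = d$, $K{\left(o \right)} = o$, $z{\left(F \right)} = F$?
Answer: $-101$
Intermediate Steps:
$k{\left(T \right)} = 11 T$
$k{\left(K{\left(-9 \right)} \right)} + I{\left(z{\left(-2 \right)} \right)} = 11 \left(-9\right) - 2 = -99 - 2 = -101$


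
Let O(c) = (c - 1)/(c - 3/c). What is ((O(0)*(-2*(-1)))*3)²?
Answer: 0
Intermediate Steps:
O(c) = (-1 + c)/(c - 3/c)
((O(0)*(-2*(-1)))*3)² = (((0*(-1 + 0)/(-3 + 0²))*(-2*(-1)))*3)² = (((0*(-1)/(-3 + 0))*2)*3)² = (((0*(-1)/(-3))*2)*3)² = (((0*(-⅓)*(-1))*2)*3)² = ((0*2)*3)² = (0*3)² = 0² = 0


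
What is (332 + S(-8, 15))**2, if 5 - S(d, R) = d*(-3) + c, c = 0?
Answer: 97969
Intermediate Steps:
S(d, R) = 5 + 3*d (S(d, R) = 5 - (d*(-3) + 0) = 5 - (-3*d + 0) = 5 - (-3)*d = 5 + 3*d)
(332 + S(-8, 15))**2 = (332 + (5 + 3*(-8)))**2 = (332 + (5 - 24))**2 = (332 - 19)**2 = 313**2 = 97969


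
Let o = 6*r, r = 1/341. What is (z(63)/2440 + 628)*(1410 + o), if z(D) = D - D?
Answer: 301952448/341 ≈ 8.8549e+5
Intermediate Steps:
z(D) = 0
r = 1/341 ≈ 0.0029326
o = 6/341 (o = 6*(1/341) = 6/341 ≈ 0.017595)
(z(63)/2440 + 628)*(1410 + o) = (0/2440 + 628)*(1410 + 6/341) = (0*(1/2440) + 628)*(480816/341) = (0 + 628)*(480816/341) = 628*(480816/341) = 301952448/341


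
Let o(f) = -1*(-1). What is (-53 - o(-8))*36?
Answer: -1944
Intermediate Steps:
o(f) = 1
(-53 - o(-8))*36 = (-53 - 1*1)*36 = (-53 - 1)*36 = -54*36 = -1944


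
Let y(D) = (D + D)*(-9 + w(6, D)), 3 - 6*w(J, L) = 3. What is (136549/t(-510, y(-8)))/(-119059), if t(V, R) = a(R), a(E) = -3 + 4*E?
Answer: -136549/68220807 ≈ -0.0020016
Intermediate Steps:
w(J, L) = 0 (w(J, L) = 1/2 - 1/6*3 = 1/2 - 1/2 = 0)
y(D) = -18*D (y(D) = (D + D)*(-9 + 0) = (2*D)*(-9) = -18*D)
t(V, R) = -3 + 4*R
(136549/t(-510, y(-8)))/(-119059) = (136549/(-3 + 4*(-18*(-8))))/(-119059) = (136549/(-3 + 4*144))*(-1/119059) = (136549/(-3 + 576))*(-1/119059) = (136549/573)*(-1/119059) = -136549/68220807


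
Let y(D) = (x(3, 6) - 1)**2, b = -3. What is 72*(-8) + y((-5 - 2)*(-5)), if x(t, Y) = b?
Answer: -560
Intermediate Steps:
x(t, Y) = -3
y(D) = 16 (y(D) = (-3 - 1)**2 = (-4)**2 = 16)
72*(-8) + y((-5 - 2)*(-5)) = 72*(-8) + 16 = -576 + 16 = -560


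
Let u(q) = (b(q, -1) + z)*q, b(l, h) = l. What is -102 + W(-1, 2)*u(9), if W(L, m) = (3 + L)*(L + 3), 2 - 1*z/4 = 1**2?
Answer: 366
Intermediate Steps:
z = 4 (z = 8 - 4*1**2 = 8 - 4*1 = 8 - 4 = 4)
W(L, m) = (3 + L)**2 (W(L, m) = (3 + L)*(3 + L) = (3 + L)**2)
u(q) = q*(4 + q) (u(q) = (q + 4)*q = (4 + q)*q = q*(4 + q))
-102 + W(-1, 2)*u(9) = -102 + (3 - 1)**2*(9*(4 + 9)) = -102 + 2**2*(9*13) = -102 + 4*117 = -102 + 468 = 366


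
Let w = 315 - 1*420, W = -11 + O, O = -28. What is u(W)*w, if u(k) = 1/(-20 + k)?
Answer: 105/59 ≈ 1.7797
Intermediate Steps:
W = -39 (W = -11 - 28 = -39)
w = -105 (w = 315 - 420 = -105)
u(W)*w = -105/(-20 - 39) = -105/(-59) = -1/59*(-105) = 105/59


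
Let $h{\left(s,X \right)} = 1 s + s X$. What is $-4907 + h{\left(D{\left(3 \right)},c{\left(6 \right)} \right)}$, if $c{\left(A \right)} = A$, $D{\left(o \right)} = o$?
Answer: $-4886$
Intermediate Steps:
$h{\left(s,X \right)} = s + X s$
$-4907 + h{\left(D{\left(3 \right)},c{\left(6 \right)} \right)} = -4907 + 3 \left(1 + 6\right) = -4907 + 3 \cdot 7 = -4907 + 21 = -4886$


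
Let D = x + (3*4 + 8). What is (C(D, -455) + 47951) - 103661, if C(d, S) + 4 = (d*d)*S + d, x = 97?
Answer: -6284092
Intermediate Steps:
D = 117 (D = 97 + (3*4 + 8) = 97 + (12 + 8) = 97 + 20 = 117)
C(d, S) = -4 + d + S*d**2 (C(d, S) = -4 + ((d*d)*S + d) = -4 + (d**2*S + d) = -4 + (S*d**2 + d) = -4 + (d + S*d**2) = -4 + d + S*d**2)
(C(D, -455) + 47951) - 103661 = ((-4 + 117 - 455*117**2) + 47951) - 103661 = ((-4 + 117 - 455*13689) + 47951) - 103661 = ((-4 + 117 - 6228495) + 47951) - 103661 = (-6228382 + 47951) - 103661 = -6180431 - 103661 = -6284092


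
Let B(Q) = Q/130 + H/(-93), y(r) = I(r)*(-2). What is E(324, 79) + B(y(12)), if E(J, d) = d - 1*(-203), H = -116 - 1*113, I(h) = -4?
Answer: 1719947/6045 ≈ 284.52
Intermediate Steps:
H = -229 (H = -116 - 113 = -229)
E(J, d) = 203 + d (E(J, d) = d + 203 = 203 + d)
y(r) = 8 (y(r) = -4*(-2) = 8)
B(Q) = 229/93 + Q/130 (B(Q) = Q/130 - 229/(-93) = Q*(1/130) - 229*(-1/93) = Q/130 + 229/93 = 229/93 + Q/130)
E(324, 79) + B(y(12)) = (203 + 79) + (229/93 + (1/130)*8) = 282 + (229/93 + 4/65) = 282 + 15257/6045 = 1719947/6045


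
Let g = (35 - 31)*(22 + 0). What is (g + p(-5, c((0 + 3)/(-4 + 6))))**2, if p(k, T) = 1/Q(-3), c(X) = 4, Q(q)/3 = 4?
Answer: 1117249/144 ≈ 7758.7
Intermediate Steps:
Q(q) = 12 (Q(q) = 3*4 = 12)
p(k, T) = 1/12
g = 88 (g = 4*22 = 88)
(g + p(-5, c((0 + 3)/(-4 + 6))))**2 = (88 + 1/12)**2 = (1057/12)**2 = 1117249/144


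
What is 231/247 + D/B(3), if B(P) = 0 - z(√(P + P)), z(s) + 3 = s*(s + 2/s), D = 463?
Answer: -113206/1235 ≈ -91.665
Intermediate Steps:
z(s) = -3 + s*(s + 2/s)
B(P) = 1 - 2*P (B(P) = 0 - (-1 + (√(P + P))²) = 0 - (-1 + (√(2*P))²) = 0 - (-1 + (√2*√P)²) = 0 - (-1 + 2*P) = 0 + (1 - 2*P) = 1 - 2*P)
231/247 + D/B(3) = 231/247 + 463/(1 - 2*3) = 231*(1/247) + 463/(1 - 6) = 231/247 + 463/(-5) = 231/247 + 463*(-⅕) = 231/247 - 463/5 = -113206/1235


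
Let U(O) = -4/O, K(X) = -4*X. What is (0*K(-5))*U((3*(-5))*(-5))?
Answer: 0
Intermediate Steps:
(0*K(-5))*U((3*(-5))*(-5)) = (0*(-4*(-5)))*(-4/((3*(-5))*(-5))) = (0*20)*(-4/((-15*(-5)))) = 0*(-4/75) = 0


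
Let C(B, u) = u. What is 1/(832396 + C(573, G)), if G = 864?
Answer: 1/833260 ≈ 1.2001e-6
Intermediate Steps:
1/(832396 + C(573, G)) = 1/(832396 + 864) = 1/833260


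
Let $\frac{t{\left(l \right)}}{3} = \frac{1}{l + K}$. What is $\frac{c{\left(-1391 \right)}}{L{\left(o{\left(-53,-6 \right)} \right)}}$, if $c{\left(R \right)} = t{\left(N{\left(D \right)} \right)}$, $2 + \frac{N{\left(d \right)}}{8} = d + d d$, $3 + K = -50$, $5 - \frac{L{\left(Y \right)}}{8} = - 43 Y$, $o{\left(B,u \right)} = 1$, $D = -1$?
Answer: $- \frac{1}{8832} \approx -0.00011322$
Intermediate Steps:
$L{\left(Y \right)} = 40 + 344 Y$ ($L{\left(Y \right)} = 40 - 8 \left(- 43 Y\right) = 40 + 344 Y$)
$K = -53$ ($K = -3 - 50 = -53$)
$N{\left(d \right)} = -16 + 8 d + 8 d^{2}$ ($N{\left(d \right)} = -16 + 8 \left(d + d d\right) = -16 + 8 \left(d + d^{2}\right) = -16 + \left(8 d + 8 d^{2}\right) = -16 + 8 d + 8 d^{2}$)
$t{\left(l \right)} = \frac{3}{-53 + l}$ ($t{\left(l \right)} = \frac{3}{l - 53} = \frac{3}{-53 + l}$)
$c{\left(R \right)} = - \frac{1}{23}$ ($c{\left(R \right)} = \frac{3}{-53 + \left(-16 + 8 \left(-1\right) + 8 \left(-1\right)^{2}\right)} = \frac{3}{-53 - 16} = \frac{3}{-69} = 3 \left(- \frac{1}{69}\right) = - \frac{1}{23}$)
$\frac{c{\left(-1391 \right)}}{L{\left(o{\left(-53,-6 \right)} \right)}} = - \frac{1}{23 \left(40 + 344 \cdot 1\right)} = - \frac{1}{23 \left(40 + 344\right)} = - \frac{1}{23 \cdot 384} = \left(- \frac{1}{23}\right) \frac{1}{384} = - \frac{1}{8832}$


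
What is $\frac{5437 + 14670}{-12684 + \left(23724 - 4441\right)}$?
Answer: $\frac{20107}{6599} \approx 3.047$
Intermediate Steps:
$\frac{5437 + 14670}{-12684 + \left(23724 - 4441\right)} = \frac{20107}{-12684 + \left(23724 - 4441\right)} = \frac{20107}{-12684 + 19283} = \frac{20107}{6599}$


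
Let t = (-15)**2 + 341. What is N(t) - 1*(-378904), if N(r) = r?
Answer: 379470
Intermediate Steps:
t = 566 (t = 225 + 341 = 566)
N(t) - 1*(-378904) = 566 - 1*(-378904) = 566 + 378904 = 379470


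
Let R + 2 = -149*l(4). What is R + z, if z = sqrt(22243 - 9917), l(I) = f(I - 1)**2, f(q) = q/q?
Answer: -151 + sqrt(12326) ≈ -39.977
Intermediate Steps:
f(q) = 1
l(I) = 1 (l(I) = 1**2 = 1)
z = sqrt(12326) ≈ 111.02
R = -151 (R = -2 - 149*1 = -2 - 149 = -151)
R + z = -151 + sqrt(12326)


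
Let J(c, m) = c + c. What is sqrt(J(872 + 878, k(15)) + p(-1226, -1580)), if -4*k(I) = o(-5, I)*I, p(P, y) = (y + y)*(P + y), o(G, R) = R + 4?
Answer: 2*sqrt(2217615) ≈ 2978.3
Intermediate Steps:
o(G, R) = 4 + R
p(P, y) = 2*y*(P + y) (p(P, y) = (2*y)*(P + y) = 2*y*(P + y))
k(I) = -I*(4 + I)/4 (k(I) = -(4 + I)*I/4 = -I*(4 + I)/4)
J(c, m) = 2*c
sqrt(J(872 + 878, k(15)) + p(-1226, -1580)) = sqrt(2*(872 + 878) + 2*(-1580)*(-1226 - 1580)) = sqrt(2*1750 + 2*(-1580)*(-2806)) = sqrt(3500 + 8866960) = sqrt(8870460) = 2*sqrt(2217615)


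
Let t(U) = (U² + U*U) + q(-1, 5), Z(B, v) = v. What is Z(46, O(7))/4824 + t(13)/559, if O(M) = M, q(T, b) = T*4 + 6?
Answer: 1644073/2696616 ≈ 0.60968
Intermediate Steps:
q(T, b) = 6 + 4*T (q(T, b) = 4*T + 6 = 6 + 4*T)
t(U) = 2 + 2*U² (t(U) = (U² + U*U) + (6 + 4*(-1)) = (U² + U²) + (6 - 4) = 2*U² + 2 = 2 + 2*U²)
Z(46, O(7))/4824 + t(13)/559 = 7/4824 + (2 + 2*13²)/559 = 7*(1/4824) + (2 + 2*169)*(1/559) = 7/4824 + (2 + 338)*(1/559) = 7/4824 + 340*(1/559) = 7/4824 + 340/559 = 1644073/2696616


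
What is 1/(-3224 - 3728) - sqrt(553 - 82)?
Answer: -1/6952 - sqrt(471) ≈ -21.703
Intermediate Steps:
1/(-3224 - 3728) - sqrt(553 - 82) = 1/(-6952) - sqrt(471) = -1/6952 - sqrt(471)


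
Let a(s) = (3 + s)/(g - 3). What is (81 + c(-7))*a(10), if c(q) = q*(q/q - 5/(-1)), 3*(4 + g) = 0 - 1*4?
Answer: -1521/25 ≈ -60.840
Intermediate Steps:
g = -16/3 (g = -4 + (0 - 1*4)/3 = -4 + (0 - 4)/3 = -4 + (⅓)*(-4) = -4 - 4/3 = -16/3 ≈ -5.3333)
a(s) = -9/25 - 3*s/25 (a(s) = (3 + s)/(-16/3 - 3) = (3 + s)/(-25/3) = (3 + s)*(-3/25) = -9/25 - 3*s/25)
c(q) = 6*q (c(q) = q*(1 - 5*(-1)) = q*(1 + 5) = q*6 = 6*q)
(81 + c(-7))*a(10) = (81 + 6*(-7))*(-9/25 - 3/25*10) = (81 - 42)*(-9/25 - 6/5) = 39*(-39/25) = -1521/25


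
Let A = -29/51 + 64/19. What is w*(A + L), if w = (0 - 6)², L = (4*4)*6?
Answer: 1148844/323 ≈ 3556.8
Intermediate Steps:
L = 96 (L = 16*6 = 96)
w = 36 (w = (-6)² = 36)
A = 2713/969 (A = -29*1/51 + 64*(1/19) = -29/51 + 64/19 = 2713/969 ≈ 2.7998)
w*(A + L) = 36*(2713/969 + 96) = 36*(95737/969) = 1148844/323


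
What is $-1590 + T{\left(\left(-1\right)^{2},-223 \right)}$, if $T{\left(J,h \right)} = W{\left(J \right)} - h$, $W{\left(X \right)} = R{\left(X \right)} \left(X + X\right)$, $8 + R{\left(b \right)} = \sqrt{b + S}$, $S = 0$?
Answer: $-1381$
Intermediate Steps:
$R{\left(b \right)} = -8 + \sqrt{b}$ ($R{\left(b \right)} = -8 + \sqrt{b + 0} = -8 + \sqrt{b}$)
$W{\left(X \right)} = 2 X \left(-8 + \sqrt{X}\right)$ ($W{\left(X \right)} = \left(-8 + \sqrt{X}\right) \left(X + X\right) = \left(-8 + \sqrt{X}\right) 2 X = 2 X \left(-8 + \sqrt{X}\right)$)
$T{\left(J,h \right)} = - h + 2 J \left(-8 + \sqrt{J}\right)$ ($T{\left(J,h \right)} = 2 J \left(-8 + \sqrt{J}\right) - h = - h + 2 J \left(-8 + \sqrt{J}\right)$)
$-1590 + T{\left(\left(-1\right)^{2},-223 \right)} = -1590 + \left(\left(-1\right) \left(-223\right) + 2 \left(-1\right)^{2} \left(-8 + \sqrt{\left(-1\right)^{2}}\right)\right) = -1590 + \left(223 + 2 \cdot 1 \left(-8 + \sqrt{1}\right)\right) = -1590 + \left(223 + 2 \cdot 1 \left(-8 + 1\right)\right) = -1590 + \left(223 + 2 \cdot 1 \left(-7\right)\right) = -1590 + \left(223 - 14\right) = -1590 + 209 = -1381$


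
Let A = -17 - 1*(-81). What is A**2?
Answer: 4096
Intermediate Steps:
A = 64 (A = -17 + 81 = 64)
A**2 = 64**2 = 4096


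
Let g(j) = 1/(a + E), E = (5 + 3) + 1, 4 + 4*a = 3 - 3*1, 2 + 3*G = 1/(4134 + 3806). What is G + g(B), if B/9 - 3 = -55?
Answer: -8601/15880 ≈ -0.54163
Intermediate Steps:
B = -468 (B = 27 + 9*(-55) = 27 - 495 = -468)
G = -5293/7940 (G = -⅔ + 1/(3*(4134 + 3806)) = -⅔ + (⅓)/7940 = -⅔ + (⅓)*(1/7940) = -⅔ + 1/23820 = -5293/7940 ≈ -0.66663)
a = -1 (a = -1 + (3 - 3*1)/4 = -1 + (3 - 3)/4 = -1 + (¼)*0 = -1 + 0 = -1)
E = 9 (E = 8 + 1 = 9)
g(j) = ⅛ (g(j) = 1/(-1 + 9) = 1/8 = ⅛)
G + g(B) = -5293/7940 + ⅛ = -8601/15880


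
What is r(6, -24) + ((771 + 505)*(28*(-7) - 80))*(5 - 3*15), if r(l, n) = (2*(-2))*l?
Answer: 14087016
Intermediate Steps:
r(l, n) = -4*l
r(6, -24) + ((771 + 505)*(28*(-7) - 80))*(5 - 3*15) = -4*6 + ((771 + 505)*(28*(-7) - 80))*(5 - 3*15) = -24 + (1276*(-196 - 80))*(5 - 45) = -24 + (1276*(-276))*(-40) = -24 - 352176*(-40) = -24 + 14087040 = 14087016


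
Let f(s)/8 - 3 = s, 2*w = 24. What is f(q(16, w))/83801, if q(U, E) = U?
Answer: 152/83801 ≈ 0.0018138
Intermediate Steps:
w = 12 (w = (1/2)*24 = 12)
f(s) = 24 + 8*s
f(q(16, w))/83801 = (24 + 8*16)/83801 = (24 + 128)*(1/83801) = 152*(1/83801) = 152/83801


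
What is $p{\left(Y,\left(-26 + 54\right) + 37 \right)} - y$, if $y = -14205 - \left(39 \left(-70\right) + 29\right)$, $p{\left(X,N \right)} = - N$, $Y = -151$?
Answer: $11439$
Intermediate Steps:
$y = -11504$ ($y = -14205 - \left(-2730 + 29\right) = -14205 - -2701 = -14205 + 2701 = -11504$)
$p{\left(Y,\left(-26 + 54\right) + 37 \right)} - y = - (\left(-26 + 54\right) + 37) - -11504 = - (28 + 37) + 11504 = \left(-1\right) 65 + 11504 = -65 + 11504 = 11439$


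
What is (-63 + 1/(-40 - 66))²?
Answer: 44609041/11236 ≈ 3970.2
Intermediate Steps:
(-63 + 1/(-40 - 66))² = (-63 + 1/(-106))² = (-63 - 1/106)² = (-6679/106)² = 44609041/11236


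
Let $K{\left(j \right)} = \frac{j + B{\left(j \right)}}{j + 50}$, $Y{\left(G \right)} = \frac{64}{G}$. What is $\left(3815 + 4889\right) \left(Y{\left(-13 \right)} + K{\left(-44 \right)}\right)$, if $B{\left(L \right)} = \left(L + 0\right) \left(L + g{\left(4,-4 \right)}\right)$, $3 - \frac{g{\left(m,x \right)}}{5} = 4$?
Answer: $\frac{39272448}{13} \approx 3.021 \cdot 10^{6}$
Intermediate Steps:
$g{\left(m,x \right)} = -5$ ($g{\left(m,x \right)} = 15 - 20 = -5$)
$B{\left(L \right)} = L \left(-5 + L\right)$ ($B{\left(L \right)} = \left(L + 0\right) \left(L - 5\right) = L \left(-5 + L\right)$)
$K{\left(j \right)} = \frac{j + j \left(-5 + j\right)}{50 + j}$ ($K{\left(j \right)} = \frac{j + j \left(-5 + j\right)}{j + 50} = \frac{j + j \left(-5 + j\right)}{50 + j}$)
$\left(3815 + 4889\right) \left(Y{\left(-13 \right)} + K{\left(-44 \right)}\right) = \left(3815 + 4889\right) \left(\frac{64}{-13} - \frac{44 \left(-4 - 44\right)}{50 - 44}\right) = 8704 \left(64 \left(- \frac{1}{13}\right) - 44 \cdot \frac{1}{6} \left(-48\right)\right) = 8704 \left(- \frac{64}{13} - \frac{22}{3} \left(-48\right)\right) = 8704 \left(- \frac{64}{13} + 352\right) = 8704 \cdot \frac{4512}{13} = \frac{39272448}{13}$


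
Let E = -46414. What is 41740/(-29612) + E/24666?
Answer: -300496276/91301199 ≈ -3.2913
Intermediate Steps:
41740/(-29612) + E/24666 = 41740/(-29612) - 46414/24666 = 41740*(-1/29612) - 46414*1/24666 = -10435/7403 - 23207/12333 = -300496276/91301199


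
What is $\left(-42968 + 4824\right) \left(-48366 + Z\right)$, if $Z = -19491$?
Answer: $2588337408$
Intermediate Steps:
$\left(-42968 + 4824\right) \left(-48366 + Z\right) = \left(-42968 + 4824\right) \left(-48366 - 19491\right) = \left(-38144\right) \left(-67857\right) = 2588337408$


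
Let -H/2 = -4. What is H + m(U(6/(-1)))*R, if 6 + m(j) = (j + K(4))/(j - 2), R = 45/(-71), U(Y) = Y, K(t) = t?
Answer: 3307/284 ≈ 11.644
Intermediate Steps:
R = -45/71 (R = 45*(-1/71) = -45/71 ≈ -0.63380)
m(j) = -6 + (4 + j)/(-2 + j) (m(j) = -6 + (j + 4)/(j - 2) = -6 + (4 + j)/(-2 + j))
H = 8 (H = -2*(-4) = 8)
H + m(U(6/(-1)))*R = 8 + ((16 - 30/(-1))/(-2 + 6/(-1)))*(-45/71) = 8 + ((16 - 30*(-1))/(-2 + 6*(-1)))*(-45/71) = 8 + ((16 - 5*(-6))/(-2 - 6))*(-45/71) = 8 + ((16 + 30)/(-8))*(-45/71) = 8 - ⅛*46*(-45/71) = 8 - 23/4*(-45/71) = 8 + 1035/284 = 3307/284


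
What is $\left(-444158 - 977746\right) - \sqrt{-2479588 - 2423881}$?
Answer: $-1421904 - i \sqrt{4903469} \approx -1.4219 \cdot 10^{6} - 2214.4 i$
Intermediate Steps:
$\left(-444158 - 977746\right) - \sqrt{-2479588 - 2423881} = \left(-444158 - 977746\right) - \sqrt{-4903469} = -1421904 - i \sqrt{4903469}$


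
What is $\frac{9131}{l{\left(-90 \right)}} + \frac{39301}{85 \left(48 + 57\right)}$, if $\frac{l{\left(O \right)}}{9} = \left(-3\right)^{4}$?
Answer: $\frac{36714868}{2168775} \approx 16.929$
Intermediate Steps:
$l{\left(O \right)} = 729$ ($l{\left(O \right)} = 9 \left(-3\right)^{4} = 9 \cdot 81 = 729$)
$\frac{9131}{l{\left(-90 \right)}} + \frac{39301}{85 \left(48 + 57\right)} = \frac{9131}{729} + \frac{39301}{85 \left(48 + 57\right)} = 9131 \cdot \frac{1}{729} + \frac{39301}{85 \cdot 105} = \frac{9131}{729} + \frac{39301}{8925} = \frac{36714868}{2168775}$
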